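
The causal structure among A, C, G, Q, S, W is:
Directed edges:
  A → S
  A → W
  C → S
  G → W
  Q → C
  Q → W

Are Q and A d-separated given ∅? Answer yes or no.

Bayes-Ball from Q | ∅ reaches {C,S,W}.
A ∉ reach(Q|∅) ⇒ Q ⊥ A | ∅.

Yes — Q ⊥ A | ∅.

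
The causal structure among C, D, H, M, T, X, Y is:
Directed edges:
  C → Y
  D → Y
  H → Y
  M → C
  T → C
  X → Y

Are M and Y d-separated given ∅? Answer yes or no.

No — M and Y are d-connected given ∅.

Bayes-Ball from M | ∅ reaches {C,Y}.
Y ∈ reach(M|∅) ⇒ M ⊥̸ Y | ∅.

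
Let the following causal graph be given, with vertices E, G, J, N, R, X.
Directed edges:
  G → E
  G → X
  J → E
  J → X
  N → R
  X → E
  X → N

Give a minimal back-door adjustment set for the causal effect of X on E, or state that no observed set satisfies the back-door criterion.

desc(X)\{X}={E,N,R}; candidates ⊆ {G,J}.
size 0: {}; under {} X still reaches {E,G,J} ∋ E.
size 1: {G}, {J}; under {G} X still reaches {E,J} ∋ E.
{G,J}: X⊥E given {G,J} in G with X→· removed — back-door holds.

X→E: minimal back-door set {G, J}.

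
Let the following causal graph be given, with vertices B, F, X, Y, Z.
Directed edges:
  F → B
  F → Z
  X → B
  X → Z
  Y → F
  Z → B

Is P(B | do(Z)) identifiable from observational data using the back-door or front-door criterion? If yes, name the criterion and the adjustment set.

desc(Z)\{Z}={B}; candidates ⊆ {F,X,Y}.
size 0: {}; under {} Z still reaches {B,F,X,Y} ∋ B.
size 1: {F}, {X}, {Y}; under {F} Z still reaches {B,X} ∋ B.
{F,X}: Z⊥B given {F,X} in G with Z→· removed — back-door holds.
P(B|do(Z)) = Σ_{F,X} P(B|Z,F,X)·P(F,X).

P(B|do(Z)): backdoor, adjust for {F, X}.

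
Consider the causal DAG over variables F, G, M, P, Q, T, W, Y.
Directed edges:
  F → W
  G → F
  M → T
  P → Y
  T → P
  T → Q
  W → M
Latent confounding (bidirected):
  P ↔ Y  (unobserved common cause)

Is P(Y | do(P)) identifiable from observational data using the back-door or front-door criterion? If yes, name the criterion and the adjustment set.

desc(P)\{P}={Y}; candidates ⊆ {F,G,M,Q,T,W}.
P↔Y: latent back-door arc(s) into P.
size 0: {}; under {} P still reaches {F,G,M,Q,T,W,Y} ∋ Y.
size 1: {F}, {G}, {M} …(+3); under {F} P still reaches {M,Q,T,W,Y} ∋ Y.
size 2: {F,G}, {F,M}, {F,Q} …(+12); under {F,G} P still reaches {M,Q,T,W,Y} ∋ Y.
P↔Y cannot be blocked by any observed set — no back-door set.
No mediator lies on a directed P→…→Y path.
Neither criterion identifies P(Y|do(P)) in this graph.

P(Y|do(P)): not identifiable (no BD/FD set).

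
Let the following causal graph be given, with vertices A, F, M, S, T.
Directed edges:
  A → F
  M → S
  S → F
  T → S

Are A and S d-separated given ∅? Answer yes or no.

Yes — A ⊥ S | ∅.

Bayes-Ball from A | ∅ reaches {F}.
S ∉ reach(A|∅) ⇒ A ⊥ S | ∅.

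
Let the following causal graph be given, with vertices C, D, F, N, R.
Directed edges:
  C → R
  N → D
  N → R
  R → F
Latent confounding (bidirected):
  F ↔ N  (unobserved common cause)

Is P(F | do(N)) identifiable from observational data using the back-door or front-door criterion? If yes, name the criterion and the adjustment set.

P(F|do(N)): frontdoor, adjust for {R}.

desc(N)\{N}={D,F,R}; candidates ⊆ {C}.
N↔F: latent back-door arc(s) into N.
size 0: {}; under {} N still reaches {F} ∋ F.
size 1: {C}; under {C} N still reaches {F} ∋ F.
N↔F cannot be blocked by any observed set — no back-door set.
{R}: (i) intercepts every directed N→F path; (ii) no back-door N→{R}; (iii) {N} blocks every back-door {R}→F. Front-door holds.
P(F|do(N)) = Σ_{R} P(R|N) Σ_{N'} P(F|R,N')P(N').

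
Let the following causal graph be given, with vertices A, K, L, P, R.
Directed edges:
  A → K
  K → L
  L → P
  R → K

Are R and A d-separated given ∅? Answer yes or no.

Yes — R ⊥ A | ∅.

Bayes-Ball from R | ∅ reaches {K,L,P}.
A ∉ reach(R|∅) ⇒ R ⊥ A | ∅.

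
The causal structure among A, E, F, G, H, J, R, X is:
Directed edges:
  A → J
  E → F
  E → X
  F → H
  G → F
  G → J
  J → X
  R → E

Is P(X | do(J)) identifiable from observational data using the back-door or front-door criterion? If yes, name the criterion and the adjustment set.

P(X|do(J)): backdoor, adjust for ∅.

desc(J)\{J}={X}; candidates ⊆ {A,E,F,G,H,R}.
∅: J⊥X given ∅ in G with J→· removed — back-door holds.
P(X|do(J)) = P(X|J) — no adjustment needed.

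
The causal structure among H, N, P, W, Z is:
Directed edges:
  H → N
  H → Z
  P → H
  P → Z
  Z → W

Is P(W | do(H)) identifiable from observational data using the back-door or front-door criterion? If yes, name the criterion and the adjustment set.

P(W|do(H)): backdoor, adjust for {P}.

desc(H)\{H}={N,W,Z}; candidates ⊆ {P}.
size 0: {}; under {} H still reaches {P,W,Z} ∋ W.
{P}: H⊥W given {P} in G with H→· removed — back-door holds.
P(W|do(H)) = Σ_{P} P(W|H,P)·P(P).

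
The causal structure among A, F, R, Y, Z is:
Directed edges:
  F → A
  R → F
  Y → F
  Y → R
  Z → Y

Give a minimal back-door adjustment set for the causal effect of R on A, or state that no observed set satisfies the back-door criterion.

desc(R)\{R}={A,F}; candidates ⊆ {Y,Z}.
size 0: {}; under {} R still reaches {A,F,Y,Z} ∋ A.
{Y}: R⊥A given {Y} in G with R→· removed — back-door holds.

R→A: minimal back-door set {Y}.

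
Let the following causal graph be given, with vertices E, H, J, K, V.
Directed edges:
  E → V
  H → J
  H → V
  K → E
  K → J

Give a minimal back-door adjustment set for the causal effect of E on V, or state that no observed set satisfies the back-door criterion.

desc(E)\{E}={V}; candidates ⊆ {H,J,K}.
∅: E⊥V given ∅ in G with E→· removed — back-door holds.

E→V: minimal back-door set ∅.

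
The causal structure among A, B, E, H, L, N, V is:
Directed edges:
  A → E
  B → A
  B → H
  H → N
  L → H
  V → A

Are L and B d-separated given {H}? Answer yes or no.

Bayes-Ball from L | {H} reaches {A,B,E}.
B ∈ reach(L|{H}) ⇒ L ⊥̸ B | {H}.

No — L and B are d-connected given {H}.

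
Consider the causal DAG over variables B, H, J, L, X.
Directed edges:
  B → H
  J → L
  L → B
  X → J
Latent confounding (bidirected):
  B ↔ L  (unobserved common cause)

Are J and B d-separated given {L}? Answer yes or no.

Bayes-Ball from J | {L} reaches {B,H,X}.
B ∈ reach(J|{L}) ⇒ J ⊥̸ B | {L}.

No — J and B are d-connected given {L}.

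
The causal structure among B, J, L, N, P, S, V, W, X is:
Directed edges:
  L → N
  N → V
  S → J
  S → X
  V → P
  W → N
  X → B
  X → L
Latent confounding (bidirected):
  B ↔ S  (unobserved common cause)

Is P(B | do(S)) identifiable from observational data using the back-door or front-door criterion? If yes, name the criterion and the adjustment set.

P(B|do(S)): frontdoor, adjust for {X}.

desc(S)\{S}={B,J,L,N,P,V,X}; candidates ⊆ {W}.
S↔B: latent back-door arc(s) into S.
size 0: {}; under {} S still reaches {B} ∋ B.
size 1: {W}; under {W} S still reaches {B} ∋ B.
S↔B cannot be blocked by any observed set — no back-door set.
{X}: (i) intercepts every directed S→B path; (ii) no back-door S→{X}; (iii) {S} blocks every back-door {X}→B. Front-door holds.
P(B|do(S)) = Σ_{X} P(X|S) Σ_{S'} P(B|X,S')P(S').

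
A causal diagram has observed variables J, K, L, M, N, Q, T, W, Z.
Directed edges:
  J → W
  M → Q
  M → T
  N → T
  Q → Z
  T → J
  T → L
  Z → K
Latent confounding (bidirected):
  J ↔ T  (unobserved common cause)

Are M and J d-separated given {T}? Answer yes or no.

Bayes-Ball from M | {T} reaches {J,K,N,Q,W,Z}.
J ∈ reach(M|{T}) ⇒ M ⊥̸ J | {T}.

No — M and J are d-connected given {T}.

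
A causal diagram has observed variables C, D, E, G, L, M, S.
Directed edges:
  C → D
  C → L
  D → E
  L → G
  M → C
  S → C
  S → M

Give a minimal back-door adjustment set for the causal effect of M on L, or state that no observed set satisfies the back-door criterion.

M→L: minimal back-door set {S}.

desc(M)\{M}={C,D,E,G,L}; candidates ⊆ {S}.
size 0: {}; under {} M still reaches {C,D,E,G,L,S} ∋ L.
{S}: M⊥L given {S} in G with M→· removed — back-door holds.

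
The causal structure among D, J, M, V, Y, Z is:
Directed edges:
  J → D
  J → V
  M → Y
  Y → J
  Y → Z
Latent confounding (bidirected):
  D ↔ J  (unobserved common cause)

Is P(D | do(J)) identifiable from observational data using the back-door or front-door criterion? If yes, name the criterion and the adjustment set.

P(D|do(J)): not identifiable (no BD/FD set).

desc(J)\{J}={D,V}; candidates ⊆ {M,Y,Z}.
J↔D: latent back-door arc(s) into J.
size 0: {}; under {} J still reaches {D,M,Y,Z} ∋ D.
size 1: {M}, {Y}, {Z}; under {M} J still reaches {D,Y,Z} ∋ D.
size 2: {M,Y}, {M,Z}, {Y,Z}; under {M,Y} J still reaches {D} ∋ D.
J↔D cannot be blocked by any observed set — no back-door set.
No mediator lies on a directed J→…→D path.
Neither criterion identifies P(D|do(J)) in this graph.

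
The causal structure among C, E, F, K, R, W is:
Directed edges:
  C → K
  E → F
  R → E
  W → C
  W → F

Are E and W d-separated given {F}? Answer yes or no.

Bayes-Ball from E | {F} reaches {C,K,R,W}.
W ∈ reach(E|{F}) ⇒ E ⊥̸ W | {F}.

No — E and W are d-connected given {F}.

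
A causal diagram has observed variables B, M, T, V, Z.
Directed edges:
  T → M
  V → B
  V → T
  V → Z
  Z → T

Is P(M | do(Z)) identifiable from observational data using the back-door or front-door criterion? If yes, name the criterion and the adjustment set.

desc(Z)\{Z}={M,T}; candidates ⊆ {B,V}.
size 0: {}; under {} Z still reaches {B,M,T,V} ∋ M.
{V}: Z⊥M given {V} in G with Z→· removed — back-door holds.
P(M|do(Z)) = Σ_{V} P(M|Z,V)·P(V).

P(M|do(Z)): backdoor, adjust for {V}.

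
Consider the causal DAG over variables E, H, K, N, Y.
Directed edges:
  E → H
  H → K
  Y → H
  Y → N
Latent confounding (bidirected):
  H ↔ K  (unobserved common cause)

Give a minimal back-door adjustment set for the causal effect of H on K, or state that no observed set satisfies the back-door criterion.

desc(H)\{H}={K}; candidates ⊆ {E,N,Y}.
H↔K: latent back-door arc(s) into H.
size 0: {}; under {} H still reaches {E,K,N,Y} ∋ K.
size 1: {E}, {N}, {Y}; under {E} H still reaches {K,N,Y} ∋ K.
size 2: {E,N}, {E,Y}, {N,Y}; under {E,N} H still reaches {K,Y} ∋ K.
H↔K cannot be blocked by any observed set — no back-door set.

H→K: no observed back-door set.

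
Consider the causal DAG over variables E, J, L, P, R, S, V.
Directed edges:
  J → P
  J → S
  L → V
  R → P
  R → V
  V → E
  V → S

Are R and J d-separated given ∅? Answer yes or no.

Bayes-Ball from R | ∅ reaches {E,P,S,V}.
J ∉ reach(R|∅) ⇒ R ⊥ J | ∅.

Yes — R ⊥ J | ∅.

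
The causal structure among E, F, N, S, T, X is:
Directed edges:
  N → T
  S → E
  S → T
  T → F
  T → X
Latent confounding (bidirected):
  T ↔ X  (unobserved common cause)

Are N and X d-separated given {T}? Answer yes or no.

No — N and X are d-connected given {T}.

Bayes-Ball from N | {T} reaches {E,S,X}.
X ∈ reach(N|{T}) ⇒ N ⊥̸ X | {T}.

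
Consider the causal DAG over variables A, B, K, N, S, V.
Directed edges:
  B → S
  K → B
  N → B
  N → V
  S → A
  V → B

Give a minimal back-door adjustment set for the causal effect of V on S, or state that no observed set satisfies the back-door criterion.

V→S: minimal back-door set {N}.

desc(V)\{V}={A,B,S}; candidates ⊆ {K,N}.
size 0: {}; under {} V still reaches {A,B,N,S} ∋ S.
{N}: V⊥S given {N} in G with V→· removed — back-door holds.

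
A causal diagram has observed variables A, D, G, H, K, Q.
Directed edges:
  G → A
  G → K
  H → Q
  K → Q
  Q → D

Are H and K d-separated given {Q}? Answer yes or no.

No — H and K are d-connected given {Q}.

Bayes-Ball from H | {Q} reaches {A,G,K}.
K ∈ reach(H|{Q}) ⇒ H ⊥̸ K | {Q}.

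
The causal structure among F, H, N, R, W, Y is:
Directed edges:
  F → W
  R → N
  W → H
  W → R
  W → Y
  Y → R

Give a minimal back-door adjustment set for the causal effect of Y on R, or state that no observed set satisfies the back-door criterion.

desc(Y)\{Y}={N,R}; candidates ⊆ {F,H,W}.
size 0: {}; under {} Y still reaches {F,H,N,R,W} ∋ R.
{W}: Y⊥R given {W} in G with Y→· removed — back-door holds.

Y→R: minimal back-door set {W}.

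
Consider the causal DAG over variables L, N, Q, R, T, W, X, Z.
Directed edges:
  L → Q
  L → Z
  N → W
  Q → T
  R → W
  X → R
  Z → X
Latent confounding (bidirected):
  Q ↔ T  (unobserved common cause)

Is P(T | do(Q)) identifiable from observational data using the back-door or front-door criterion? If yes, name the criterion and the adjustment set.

desc(Q)\{Q}={T}; candidates ⊆ {L,N,R,W,X,Z}.
Q↔T: latent back-door arc(s) into Q.
size 0: {}; under {} Q still reaches {L,R,T,W,X,Z} ∋ T.
size 1: {L}, {N}, {R} …(+3); under {L} Q still reaches {T} ∋ T.
size 2: {L,N}, {L,R}, {L,W} …(+12); under {L,N} Q still reaches {T} ∋ T.
Q↔T cannot be blocked by any observed set — no back-door set.
No mediator lies on a directed Q→…→T path.
Neither criterion identifies P(T|do(Q)) in this graph.

P(T|do(Q)): not identifiable (no BD/FD set).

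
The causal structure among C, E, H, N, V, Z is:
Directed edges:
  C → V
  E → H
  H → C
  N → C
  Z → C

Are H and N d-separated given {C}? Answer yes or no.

No — H and N are d-connected given {C}.

Bayes-Ball from H | {C} reaches {E,N,Z}.
N ∈ reach(H|{C}) ⇒ H ⊥̸ N | {C}.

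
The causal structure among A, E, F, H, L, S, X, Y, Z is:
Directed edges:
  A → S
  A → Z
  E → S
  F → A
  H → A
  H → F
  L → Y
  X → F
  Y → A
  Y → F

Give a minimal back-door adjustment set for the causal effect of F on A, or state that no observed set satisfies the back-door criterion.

desc(F)\{F}={A,S,Z}; candidates ⊆ {E,H,L,X,Y}.
size 0: {}; under {} F still reaches {A,H,L,S,X,Y,Z} ∋ A.
size 1: {E}, {H}, {L} …(+2); under {E} F still reaches {A,H,L,S,X,Y,Z} ∋ A.
{H,Y}: F⊥A given {H,Y} in G with F→· removed — back-door holds.

F→A: minimal back-door set {H, Y}.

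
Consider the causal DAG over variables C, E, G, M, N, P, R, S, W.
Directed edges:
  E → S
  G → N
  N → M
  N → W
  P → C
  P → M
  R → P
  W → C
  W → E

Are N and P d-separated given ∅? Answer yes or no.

Yes — N ⊥ P | ∅.

Bayes-Ball from N | ∅ reaches {C,E,G,M,S,W}.
P ∉ reach(N|∅) ⇒ N ⊥ P | ∅.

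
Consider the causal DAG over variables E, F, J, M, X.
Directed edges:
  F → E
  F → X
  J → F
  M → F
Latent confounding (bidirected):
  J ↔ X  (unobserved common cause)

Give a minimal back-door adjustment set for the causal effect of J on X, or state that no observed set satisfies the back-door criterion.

J→X: no observed back-door set.

desc(J)\{J}={E,F,X}; candidates ⊆ {M}.
J↔X: latent back-door arc(s) into J.
size 0: {}; under {} J still reaches {X} ∋ X.
size 1: {M}; under {M} J still reaches {X} ∋ X.
J↔X cannot be blocked by any observed set — no back-door set.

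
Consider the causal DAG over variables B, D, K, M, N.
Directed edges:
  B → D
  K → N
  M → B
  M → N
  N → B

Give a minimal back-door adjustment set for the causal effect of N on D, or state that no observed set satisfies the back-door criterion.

desc(N)\{N}={B,D}; candidates ⊆ {K,M}.
size 0: {}; under {} N still reaches {B,D,K,M} ∋ D.
{M}: N⊥D given {M} in G with N→· removed — back-door holds.

N→D: minimal back-door set {M}.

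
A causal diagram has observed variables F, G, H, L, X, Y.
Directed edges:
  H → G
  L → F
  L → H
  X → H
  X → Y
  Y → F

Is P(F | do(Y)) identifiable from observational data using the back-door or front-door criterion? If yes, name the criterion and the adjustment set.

desc(Y)\{Y}={F}; candidates ⊆ {G,H,L,X}.
∅: Y⊥F given ∅ in G with Y→· removed — back-door holds.
P(F|do(Y)) = P(F|Y) — no adjustment needed.

P(F|do(Y)): backdoor, adjust for ∅.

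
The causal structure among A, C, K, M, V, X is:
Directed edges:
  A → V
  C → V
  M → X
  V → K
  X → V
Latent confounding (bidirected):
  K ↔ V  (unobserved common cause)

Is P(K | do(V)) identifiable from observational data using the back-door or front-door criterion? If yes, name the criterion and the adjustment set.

desc(V)\{V}={K}; candidates ⊆ {A,C,M,X}.
V↔K: latent back-door arc(s) into V.
size 0: {}; under {} V still reaches {A,C,K,M,X} ∋ K.
size 1: {A}, {C}, {M} …(+1); under {A} V still reaches {C,K,M,X} ∋ K.
size 2: {A,C}, {A,M}, {A,X} …(+3); under {A,C} V still reaches {K,M,X} ∋ K.
V↔K cannot be blocked by any observed set — no back-door set.
No mediator lies on a directed V→…→K path.
Neither criterion identifies P(K|do(V)) in this graph.

P(K|do(V)): not identifiable (no BD/FD set).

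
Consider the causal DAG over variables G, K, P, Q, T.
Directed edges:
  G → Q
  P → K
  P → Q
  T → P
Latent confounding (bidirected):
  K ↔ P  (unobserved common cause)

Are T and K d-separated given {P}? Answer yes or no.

No — T and K are d-connected given {P}.

Bayes-Ball from T | {P} reaches {K}.
K ∈ reach(T|{P}) ⇒ T ⊥̸ K | {P}.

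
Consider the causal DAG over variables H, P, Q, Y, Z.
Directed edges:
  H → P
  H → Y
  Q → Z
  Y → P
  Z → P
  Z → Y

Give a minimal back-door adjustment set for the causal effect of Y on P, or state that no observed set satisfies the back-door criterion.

Y→P: minimal back-door set {H, Z}.

desc(Y)\{Y}={P}; candidates ⊆ {H,Q,Z}.
size 0: {}; under {} Y still reaches {H,P,Q,Z} ∋ P.
size 1: {H}, {Q}, {Z}; under {H} Y still reaches {P,Q,Z} ∋ P.
{H,Z}: Y⊥P given {H,Z} in G with Y→· removed — back-door holds.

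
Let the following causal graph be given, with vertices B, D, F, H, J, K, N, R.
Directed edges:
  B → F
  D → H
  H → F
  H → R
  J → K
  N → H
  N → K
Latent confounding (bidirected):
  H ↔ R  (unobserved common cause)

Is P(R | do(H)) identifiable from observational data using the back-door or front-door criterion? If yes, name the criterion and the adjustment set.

desc(H)\{H}={F,R}; candidates ⊆ {B,D,J,K,N}.
H↔R: latent back-door arc(s) into H.
size 0: {}; under {} H still reaches {D,K,N,R} ∋ R.
size 1: {B}, {D}, {J} …(+2); under {B} H still reaches {D,K,N,R} ∋ R.
size 2: {B,D}, {B,J}, {B,K} …(+7); under {B,D} H still reaches {K,N,R} ∋ R.
H↔R cannot be blocked by any observed set — no back-door set.
No mediator lies on a directed H→…→R path.
Neither criterion identifies P(R|do(H)) in this graph.

P(R|do(H)): not identifiable (no BD/FD set).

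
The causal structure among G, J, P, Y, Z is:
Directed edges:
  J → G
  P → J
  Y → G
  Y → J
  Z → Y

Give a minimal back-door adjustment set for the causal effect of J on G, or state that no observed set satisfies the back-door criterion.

desc(J)\{J}={G}; candidates ⊆ {P,Y,Z}.
size 0: {}; under {} J still reaches {G,P,Y,Z} ∋ G.
{Y}: J⊥G given {Y} in G with J→· removed — back-door holds.

J→G: minimal back-door set {Y}.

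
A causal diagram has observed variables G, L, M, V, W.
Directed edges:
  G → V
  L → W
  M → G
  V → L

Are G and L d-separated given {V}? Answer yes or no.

Bayes-Ball from G | {V} reaches {M}.
L ∉ reach(G|{V}) ⇒ G ⊥ L | {V}.

Yes — G ⊥ L | {V}.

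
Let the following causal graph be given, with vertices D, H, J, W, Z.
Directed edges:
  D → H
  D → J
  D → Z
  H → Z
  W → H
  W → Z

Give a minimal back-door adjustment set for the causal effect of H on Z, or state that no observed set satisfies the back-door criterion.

desc(H)\{H}={Z}; candidates ⊆ {D,J,W}.
size 0: {}; under {} H still reaches {D,J,W,Z} ∋ Z.
size 1: {D}, {J}, {W}; under {D} H still reaches {W,Z} ∋ Z.
{D,W}: H⊥Z given {D,W} in G with H→· removed — back-door holds.

H→Z: minimal back-door set {D, W}.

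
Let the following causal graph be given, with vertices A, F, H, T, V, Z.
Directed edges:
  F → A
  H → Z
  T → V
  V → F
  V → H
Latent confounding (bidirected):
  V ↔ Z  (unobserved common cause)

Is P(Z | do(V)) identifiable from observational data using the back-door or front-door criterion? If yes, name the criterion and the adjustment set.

P(Z|do(V)): frontdoor, adjust for {H}.

desc(V)\{V}={A,F,H,Z}; candidates ⊆ {T}.
V↔Z: latent back-door arc(s) into V.
size 0: {}; under {} V still reaches {T,Z} ∋ Z.
size 1: {T}; under {T} V still reaches {Z} ∋ Z.
V↔Z cannot be blocked by any observed set — no back-door set.
{H}: (i) intercepts every directed V→Z path; (ii) no back-door V→{H}; (iii) {V} blocks every back-door {H}→Z. Front-door holds.
P(Z|do(V)) = Σ_{H} P(H|V) Σ_{V'} P(Z|H,V')P(V').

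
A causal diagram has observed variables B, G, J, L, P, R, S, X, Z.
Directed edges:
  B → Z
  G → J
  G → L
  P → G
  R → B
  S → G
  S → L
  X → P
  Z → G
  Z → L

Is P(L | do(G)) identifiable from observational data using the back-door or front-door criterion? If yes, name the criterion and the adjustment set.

desc(G)\{G}={J,L}; candidates ⊆ {B,P,R,S,X,Z}.
size 0: {}; under {} G still reaches {B,L,P,R,S,X,Z} ∋ L.
size 1: {B}, {P}, {R} …(+3); under {B} G still reaches {L,P,S,X,Z} ∋ L.
{S,Z}: G⊥L given {S,Z} in G with G→· removed — back-door holds.
P(L|do(G)) = Σ_{S,Z} P(L|G,S,Z)·P(S,Z).

P(L|do(G)): backdoor, adjust for {S, Z}.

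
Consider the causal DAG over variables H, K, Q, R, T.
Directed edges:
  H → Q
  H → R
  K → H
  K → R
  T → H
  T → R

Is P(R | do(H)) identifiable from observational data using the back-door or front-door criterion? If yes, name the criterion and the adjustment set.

P(R|do(H)): backdoor, adjust for {K, T}.

desc(H)\{H}={Q,R}; candidates ⊆ {K,T}.
size 0: {}; under {} H still reaches {K,R,T} ∋ R.
size 1: {K}, {T}; under {K} H still reaches {R,T} ∋ R.
{K,T}: H⊥R given {K,T} in G with H→· removed — back-door holds.
P(R|do(H)) = Σ_{K,T} P(R|H,K,T)·P(K,T).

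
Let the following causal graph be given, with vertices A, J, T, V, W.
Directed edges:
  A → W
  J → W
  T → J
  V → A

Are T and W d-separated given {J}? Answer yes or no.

Bayes-Ball from T | {J} reaches ∅.
W ∉ reach(T|{J}) ⇒ T ⊥ W | {J}.

Yes — T ⊥ W | {J}.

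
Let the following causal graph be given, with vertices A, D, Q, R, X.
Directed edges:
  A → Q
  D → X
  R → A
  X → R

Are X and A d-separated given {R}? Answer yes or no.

Bayes-Ball from X | {R} reaches {D}.
A ∉ reach(X|{R}) ⇒ X ⊥ A | {R}.

Yes — X ⊥ A | {R}.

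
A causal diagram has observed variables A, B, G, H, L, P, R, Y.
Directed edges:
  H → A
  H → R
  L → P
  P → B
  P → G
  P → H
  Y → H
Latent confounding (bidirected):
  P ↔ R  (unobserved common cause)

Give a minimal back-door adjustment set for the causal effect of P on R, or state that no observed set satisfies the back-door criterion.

desc(P)\{P}={A,B,G,H,R}; candidates ⊆ {L,Y}.
P↔R: latent back-door arc(s) into P.
size 0: {}; under {} P still reaches {L,R} ∋ R.
size 1: {L}, {Y}; under {L} P still reaches {R} ∋ R.
size 2: {L,Y}; under {L,Y} P still reaches {R} ∋ R.
P↔R cannot be blocked by any observed set — no back-door set.

P→R: no observed back-door set.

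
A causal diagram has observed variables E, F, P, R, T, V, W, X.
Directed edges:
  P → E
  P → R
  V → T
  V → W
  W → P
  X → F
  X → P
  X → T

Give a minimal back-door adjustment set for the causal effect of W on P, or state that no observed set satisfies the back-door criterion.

desc(W)\{W}={E,P,R}; candidates ⊆ {F,T,V,X}.
∅: W⊥P given ∅ in G with W→· removed — back-door holds.

W→P: minimal back-door set ∅.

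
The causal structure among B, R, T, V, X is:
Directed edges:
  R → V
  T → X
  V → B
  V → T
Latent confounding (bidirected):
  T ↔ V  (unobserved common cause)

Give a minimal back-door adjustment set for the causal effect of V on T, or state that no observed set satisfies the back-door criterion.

desc(V)\{V}={B,T,X}; candidates ⊆ {R}.
V↔T: latent back-door arc(s) into V.
size 0: {}; under {} V still reaches {R,T,X} ∋ T.
size 1: {R}; under {R} V still reaches {T,X} ∋ T.
V↔T cannot be blocked by any observed set — no back-door set.

V→T: no observed back-door set.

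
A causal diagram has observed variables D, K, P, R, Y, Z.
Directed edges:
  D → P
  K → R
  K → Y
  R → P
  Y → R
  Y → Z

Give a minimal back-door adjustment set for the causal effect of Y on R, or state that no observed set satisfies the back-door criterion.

Y→R: minimal back-door set {K}.

desc(Y)\{Y}={P,R,Z}; candidates ⊆ {D,K}.
size 0: {}; under {} Y still reaches {K,P,R} ∋ R.
{K}: Y⊥R given {K} in G with Y→· removed — back-door holds.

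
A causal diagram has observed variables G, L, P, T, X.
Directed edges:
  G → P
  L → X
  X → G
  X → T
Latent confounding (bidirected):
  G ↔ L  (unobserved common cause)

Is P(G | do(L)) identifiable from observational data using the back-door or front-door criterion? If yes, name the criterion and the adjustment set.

P(G|do(L)): frontdoor, adjust for {X}.

desc(L)\{L}={G,P,T,X}; candidates ⊆ {—}.
L↔G: latent back-door arc(s) into L.
size 0: {}; under {} L still reaches {G,P} ∋ G.
L↔G cannot be blocked by any observed set — no back-door set.
{X}: (i) intercepts every directed L→G path; (ii) no back-door L→{X}; (iii) {L} blocks every back-door {X}→G. Front-door holds.
P(G|do(L)) = Σ_{X} P(X|L) Σ_{L'} P(G|X,L')P(L').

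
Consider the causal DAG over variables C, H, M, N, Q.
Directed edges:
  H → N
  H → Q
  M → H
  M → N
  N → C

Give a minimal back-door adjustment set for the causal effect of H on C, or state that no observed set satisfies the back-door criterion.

H→C: minimal back-door set {M}.

desc(H)\{H}={C,N,Q}; candidates ⊆ {M}.
size 0: {}; under {} H still reaches {C,M,N} ∋ C.
{M}: H⊥C given {M} in G with H→· removed — back-door holds.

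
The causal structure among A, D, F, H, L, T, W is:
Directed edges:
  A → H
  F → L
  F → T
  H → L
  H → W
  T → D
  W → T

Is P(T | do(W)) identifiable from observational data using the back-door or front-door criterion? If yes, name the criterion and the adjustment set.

P(T|do(W)): backdoor, adjust for ∅.

desc(W)\{W}={D,T}; candidates ⊆ {A,F,H,L}.
∅: W⊥T given ∅ in G with W→· removed — back-door holds.
P(T|do(W)) = P(T|W) — no adjustment needed.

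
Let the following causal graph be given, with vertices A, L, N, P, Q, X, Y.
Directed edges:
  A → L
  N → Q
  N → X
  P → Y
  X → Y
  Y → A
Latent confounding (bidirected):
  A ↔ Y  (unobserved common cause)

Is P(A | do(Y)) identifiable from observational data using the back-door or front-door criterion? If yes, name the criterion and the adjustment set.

P(A|do(Y)): not identifiable (no BD/FD set).

desc(Y)\{Y}={A,L}; candidates ⊆ {N,P,Q,X}.
Y↔A: latent back-door arc(s) into Y.
size 0: {}; under {} Y still reaches {A,L,N,P,Q,X} ∋ A.
size 1: {N}, {P}, {Q} …(+1); under {N} Y still reaches {A,L,P,X} ∋ A.
size 2: {N,P}, {N,Q}, {N,X} …(+3); under {N,P} Y still reaches {A,L,X} ∋ A.
Y↔A cannot be blocked by any observed set — no back-door set.
No mediator lies on a directed Y→…→A path.
Neither criterion identifies P(A|do(Y)) in this graph.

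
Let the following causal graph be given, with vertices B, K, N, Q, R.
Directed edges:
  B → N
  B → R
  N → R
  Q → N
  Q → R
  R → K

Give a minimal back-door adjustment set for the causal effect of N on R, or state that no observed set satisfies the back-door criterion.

N→R: minimal back-door set {B, Q}.

desc(N)\{N}={K,R}; candidates ⊆ {B,Q}.
size 0: {}; under {} N still reaches {B,K,Q,R} ∋ R.
size 1: {B}, {Q}; under {B} N still reaches {K,Q,R} ∋ R.
{B,Q}: N⊥R given {B,Q} in G with N→· removed — back-door holds.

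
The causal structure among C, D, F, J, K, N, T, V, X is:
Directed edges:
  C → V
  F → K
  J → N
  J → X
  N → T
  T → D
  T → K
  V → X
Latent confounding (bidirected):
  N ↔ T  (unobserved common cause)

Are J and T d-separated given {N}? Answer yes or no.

Bayes-Ball from J | {N} reaches {D,K,T,X}.
T ∈ reach(J|{N}) ⇒ J ⊥̸ T | {N}.

No — J and T are d-connected given {N}.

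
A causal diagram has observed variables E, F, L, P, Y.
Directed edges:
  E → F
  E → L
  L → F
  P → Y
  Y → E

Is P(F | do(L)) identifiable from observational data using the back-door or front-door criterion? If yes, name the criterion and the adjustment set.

desc(L)\{L}={F}; candidates ⊆ {E,P,Y}.
size 0: {}; under {} L still reaches {E,F,P,Y} ∋ F.
{E}: L⊥F given {E} in G with L→· removed — back-door holds.
P(F|do(L)) = Σ_{E} P(F|L,E)·P(E).

P(F|do(L)): backdoor, adjust for {E}.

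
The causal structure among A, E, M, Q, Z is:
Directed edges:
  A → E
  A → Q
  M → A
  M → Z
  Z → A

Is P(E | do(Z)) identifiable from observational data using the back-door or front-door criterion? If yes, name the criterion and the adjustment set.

desc(Z)\{Z}={A,E,Q}; candidates ⊆ {M}.
size 0: {}; under {} Z still reaches {A,E,M,Q} ∋ E.
{M}: Z⊥E given {M} in G with Z→· removed — back-door holds.
P(E|do(Z)) = Σ_{M} P(E|Z,M)·P(M).

P(E|do(Z)): backdoor, adjust for {M}.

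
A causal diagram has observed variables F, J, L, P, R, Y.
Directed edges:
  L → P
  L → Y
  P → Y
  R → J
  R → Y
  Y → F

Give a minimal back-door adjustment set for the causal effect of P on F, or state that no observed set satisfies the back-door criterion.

desc(P)\{P}={F,Y}; candidates ⊆ {J,L,R}.
size 0: {}; under {} P still reaches {F,L,Y} ∋ F.
{L}: P⊥F given {L} in G with P→· removed — back-door holds.

P→F: minimal back-door set {L}.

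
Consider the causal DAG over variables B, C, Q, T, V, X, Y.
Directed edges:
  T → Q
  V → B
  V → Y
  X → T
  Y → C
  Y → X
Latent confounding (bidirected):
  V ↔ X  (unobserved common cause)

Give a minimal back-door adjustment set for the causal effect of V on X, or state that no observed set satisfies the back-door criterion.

desc(V)\{V}={B,C,Q,T,X,Y}; candidates ⊆ {—}.
V↔X: latent back-door arc(s) into V.
size 0: {}; under {} V still reaches {Q,T,X} ∋ X.
V↔X cannot be blocked by any observed set — no back-door set.

V→X: no observed back-door set.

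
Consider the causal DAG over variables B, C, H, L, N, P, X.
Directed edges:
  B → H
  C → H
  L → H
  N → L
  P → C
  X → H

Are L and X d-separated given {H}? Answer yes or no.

No — L and X are d-connected given {H}.

Bayes-Ball from L | {H} reaches {B,C,N,P,X}.
X ∈ reach(L|{H}) ⇒ L ⊥̸ X | {H}.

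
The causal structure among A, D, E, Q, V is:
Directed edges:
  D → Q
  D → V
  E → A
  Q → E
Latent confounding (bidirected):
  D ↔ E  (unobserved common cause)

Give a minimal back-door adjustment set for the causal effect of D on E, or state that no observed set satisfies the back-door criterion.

D→E: no observed back-door set.

desc(D)\{D}={A,E,Q,V}; candidates ⊆ {—}.
D↔E: latent back-door arc(s) into D.
size 0: {}; under {} D still reaches {A,E} ∋ E.
D↔E cannot be blocked by any observed set — no back-door set.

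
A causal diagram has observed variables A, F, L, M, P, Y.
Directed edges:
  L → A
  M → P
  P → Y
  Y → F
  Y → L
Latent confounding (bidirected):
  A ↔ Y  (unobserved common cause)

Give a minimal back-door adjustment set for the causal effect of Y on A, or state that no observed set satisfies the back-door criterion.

desc(Y)\{Y}={A,F,L}; candidates ⊆ {M,P}.
Y↔A: latent back-door arc(s) into Y.
size 0: {}; under {} Y still reaches {A,M,P} ∋ A.
size 1: {M}, {P}; under {M} Y still reaches {A,P} ∋ A.
size 2: {M,P}; under {M,P} Y still reaches {A} ∋ A.
Y↔A cannot be blocked by any observed set — no back-door set.

Y→A: no observed back-door set.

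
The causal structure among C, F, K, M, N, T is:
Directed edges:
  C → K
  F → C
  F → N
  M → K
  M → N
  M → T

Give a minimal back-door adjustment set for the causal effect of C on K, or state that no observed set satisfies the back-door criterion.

desc(C)\{C}={K}; candidates ⊆ {F,M,N,T}.
∅: C⊥K given ∅ in G with C→· removed — back-door holds.

C→K: minimal back-door set ∅.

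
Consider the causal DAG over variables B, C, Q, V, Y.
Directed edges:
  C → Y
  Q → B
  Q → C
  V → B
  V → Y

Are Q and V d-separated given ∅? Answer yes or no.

Bayes-Ball from Q | ∅ reaches {B,C,Y}.
V ∉ reach(Q|∅) ⇒ Q ⊥ V | ∅.

Yes — Q ⊥ V | ∅.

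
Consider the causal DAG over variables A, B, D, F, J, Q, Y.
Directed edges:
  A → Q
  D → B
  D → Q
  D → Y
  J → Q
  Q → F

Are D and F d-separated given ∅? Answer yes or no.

Bayes-Ball from D | ∅ reaches {B,F,Q,Y}.
F ∈ reach(D|∅) ⇒ D ⊥̸ F | ∅.

No — D and F are d-connected given ∅.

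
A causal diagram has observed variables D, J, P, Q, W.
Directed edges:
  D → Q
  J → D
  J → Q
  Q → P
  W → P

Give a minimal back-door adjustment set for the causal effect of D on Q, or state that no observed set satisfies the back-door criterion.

D→Q: minimal back-door set {J}.

desc(D)\{D}={P,Q}; candidates ⊆ {J,W}.
size 0: {}; under {} D still reaches {J,P,Q} ∋ Q.
{J}: D⊥Q given {J} in G with D→· removed — back-door holds.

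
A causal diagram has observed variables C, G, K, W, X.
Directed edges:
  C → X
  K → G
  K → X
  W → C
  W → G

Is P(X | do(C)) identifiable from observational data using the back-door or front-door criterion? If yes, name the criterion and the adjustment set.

P(X|do(C)): backdoor, adjust for ∅.

desc(C)\{C}={X}; candidates ⊆ {G,K,W}.
∅: C⊥X given ∅ in G with C→· removed — back-door holds.
P(X|do(C)) = P(X|C) — no adjustment needed.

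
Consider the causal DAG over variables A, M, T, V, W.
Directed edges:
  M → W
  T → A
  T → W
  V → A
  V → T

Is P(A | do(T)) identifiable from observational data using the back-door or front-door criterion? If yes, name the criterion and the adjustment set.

P(A|do(T)): backdoor, adjust for {V}.

desc(T)\{T}={A,W}; candidates ⊆ {M,V}.
size 0: {}; under {} T still reaches {A,V} ∋ A.
{V}: T⊥A given {V} in G with T→· removed — back-door holds.
P(A|do(T)) = Σ_{V} P(A|T,V)·P(V).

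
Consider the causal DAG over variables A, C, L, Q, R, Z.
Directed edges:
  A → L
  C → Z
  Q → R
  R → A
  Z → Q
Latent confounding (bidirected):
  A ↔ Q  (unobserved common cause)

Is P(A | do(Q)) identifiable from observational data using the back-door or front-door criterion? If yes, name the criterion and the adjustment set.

desc(Q)\{Q}={A,L,R}; candidates ⊆ {C,Z}.
Q↔A: latent back-door arc(s) into Q.
size 0: {}; under {} Q still reaches {A,C,L,Z} ∋ A.
size 1: {C}, {Z}; under {C} Q still reaches {A,L,Z} ∋ A.
size 2: {C,Z}; under {C,Z} Q still reaches {A,L} ∋ A.
Q↔A cannot be blocked by any observed set — no back-door set.
{R}: (i) intercepts every directed Q→A path; (ii) no back-door Q→{R}; (iii) {Q} blocks every back-door {R}→A. Front-door holds.
P(A|do(Q)) = Σ_{R} P(R|Q) Σ_{Q'} P(A|R,Q')P(Q').

P(A|do(Q)): frontdoor, adjust for {R}.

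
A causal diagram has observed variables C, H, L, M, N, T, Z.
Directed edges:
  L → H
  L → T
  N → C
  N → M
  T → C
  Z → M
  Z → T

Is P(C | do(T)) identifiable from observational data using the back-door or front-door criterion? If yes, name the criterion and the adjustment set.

P(C|do(T)): backdoor, adjust for ∅.

desc(T)\{T}={C}; candidates ⊆ {H,L,M,N,Z}.
∅: T⊥C given ∅ in G with T→· removed — back-door holds.
P(C|do(T)) = P(C|T) — no adjustment needed.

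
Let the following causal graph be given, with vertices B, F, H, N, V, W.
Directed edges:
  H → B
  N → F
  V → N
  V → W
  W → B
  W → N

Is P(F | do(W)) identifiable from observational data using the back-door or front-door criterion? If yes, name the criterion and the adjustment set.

desc(W)\{W}={B,F,N}; candidates ⊆ {H,V}.
size 0: {}; under {} W still reaches {F,N,V} ∋ F.
{V}: W⊥F given {V} in G with W→· removed — back-door holds.
P(F|do(W)) = Σ_{V} P(F|W,V)·P(V).

P(F|do(W)): backdoor, adjust for {V}.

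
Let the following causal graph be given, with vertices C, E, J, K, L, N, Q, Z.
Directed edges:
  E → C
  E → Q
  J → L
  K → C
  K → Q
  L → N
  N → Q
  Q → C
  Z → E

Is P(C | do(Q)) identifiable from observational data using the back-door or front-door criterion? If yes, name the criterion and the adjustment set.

P(C|do(Q)): backdoor, adjust for {E, K}.

desc(Q)\{Q}={C}; candidates ⊆ {E,J,K,L,N,Z}.
size 0: {}; under {} Q still reaches {C,E,J,K,L,N,Z} ∋ C.
size 1: {E}, {J}, {K} …(+3); under {E} Q still reaches {C,J,K,L,N} ∋ C.
{E,K}: Q⊥C given {E,K} in G with Q→· removed — back-door holds.
P(C|do(Q)) = Σ_{E,K} P(C|Q,E,K)·P(E,K).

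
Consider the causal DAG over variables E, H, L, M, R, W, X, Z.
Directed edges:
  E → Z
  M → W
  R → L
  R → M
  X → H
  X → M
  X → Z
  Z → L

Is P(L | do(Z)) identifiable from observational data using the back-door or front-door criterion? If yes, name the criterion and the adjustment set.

P(L|do(Z)): backdoor, adjust for ∅.

desc(Z)\{Z}={L}; candidates ⊆ {E,H,M,R,W,X}.
∅: Z⊥L given ∅ in G with Z→· removed — back-door holds.
P(L|do(Z)) = P(L|Z) — no adjustment needed.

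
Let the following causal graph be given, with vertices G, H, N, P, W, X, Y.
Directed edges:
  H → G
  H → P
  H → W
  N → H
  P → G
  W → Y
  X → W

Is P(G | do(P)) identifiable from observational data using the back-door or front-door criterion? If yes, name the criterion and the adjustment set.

P(G|do(P)): backdoor, adjust for {H}.

desc(P)\{P}={G}; candidates ⊆ {H,N,W,X,Y}.
size 0: {}; under {} P still reaches {G,H,N,W,Y} ∋ G.
{H}: P⊥G given {H} in G with P→· removed — back-door holds.
P(G|do(P)) = Σ_{H} P(G|P,H)·P(H).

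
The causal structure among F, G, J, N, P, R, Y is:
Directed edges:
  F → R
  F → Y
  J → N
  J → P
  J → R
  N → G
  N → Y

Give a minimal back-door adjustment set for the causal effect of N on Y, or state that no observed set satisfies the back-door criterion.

desc(N)\{N}={G,Y}; candidates ⊆ {F,J,P,R}.
∅: N⊥Y given ∅ in G with N→· removed — back-door holds.

N→Y: minimal back-door set ∅.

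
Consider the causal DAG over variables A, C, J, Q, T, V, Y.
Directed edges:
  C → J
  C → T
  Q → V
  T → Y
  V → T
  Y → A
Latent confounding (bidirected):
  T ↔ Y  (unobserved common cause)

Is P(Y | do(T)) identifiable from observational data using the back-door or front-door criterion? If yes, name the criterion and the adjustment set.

desc(T)\{T}={A,Y}; candidates ⊆ {C,J,Q,V}.
T↔Y: latent back-door arc(s) into T.
size 0: {}; under {} T still reaches {A,C,J,Q,V,Y} ∋ Y.
size 1: {C}, {J}, {Q} …(+1); under {C} T still reaches {A,Q,V,Y} ∋ Y.
size 2: {C,J}, {C,Q}, {C,V} …(+3); under {C,J} T still reaches {A,Q,V,Y} ∋ Y.
T↔Y cannot be blocked by any observed set — no back-door set.
No mediator lies on a directed T→…→Y path.
Neither criterion identifies P(Y|do(T)) in this graph.

P(Y|do(T)): not identifiable (no BD/FD set).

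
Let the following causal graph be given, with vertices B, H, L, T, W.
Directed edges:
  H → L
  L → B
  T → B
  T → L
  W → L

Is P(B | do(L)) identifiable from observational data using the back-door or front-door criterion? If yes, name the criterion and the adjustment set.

desc(L)\{L}={B}; candidates ⊆ {H,T,W}.
size 0: {}; under {} L still reaches {B,H,T,W} ∋ B.
{T}: L⊥B given {T} in G with L→· removed — back-door holds.
P(B|do(L)) = Σ_{T} P(B|L,T)·P(T).

P(B|do(L)): backdoor, adjust for {T}.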